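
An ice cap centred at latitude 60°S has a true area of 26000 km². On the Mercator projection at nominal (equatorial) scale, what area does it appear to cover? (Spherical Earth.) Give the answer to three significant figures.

For Mercator, h = k = sec φ (a conformal cylindrical projection has a single point scale, 1/cos φ).
Areal scale = k² = sec²φ = 1/cos²(60°) = 1/0.5000² = 4.000.
Apparent area = 26000 × 4.000 ≈ 104000 km².

104000 km²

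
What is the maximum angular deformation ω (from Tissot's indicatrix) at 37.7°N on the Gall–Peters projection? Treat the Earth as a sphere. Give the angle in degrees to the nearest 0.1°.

The Gall–Peters projection is cylindrical equal-area with φ₀ = 45°. For cylindrical equal-area with standard parallel φ₀, h = cos φ / cos φ₀ and k = cos φ₀ / cos φ, so h·k = 1.
At 37.7°: h = 1.119, k = 0.8937; principal scales a = 1.119, b = 0.8937.
sin(ω/2) = (a − b)/(a + b) = 0.2253/2.013 = 0.1119, so ω = 2 arcsin(0.1119) ≈ 12.9°.

12.9°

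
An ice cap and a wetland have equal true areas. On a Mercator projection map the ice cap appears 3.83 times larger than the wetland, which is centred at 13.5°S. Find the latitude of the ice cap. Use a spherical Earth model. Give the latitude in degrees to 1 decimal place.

60.2°

For equal true areas on Mercator, apparent areas scale as sec²φ, so the ratio is cos²φ₂ / cos²φ₁.
cos²φ₂ / cos²φ₁ = 3.83  ⇒  cos φ₁ = cos 13.5° / √3.83 = 0.9724/1.957 = 0.4969.
φ₁ = arccos(0.4969) ≈ 60.2°.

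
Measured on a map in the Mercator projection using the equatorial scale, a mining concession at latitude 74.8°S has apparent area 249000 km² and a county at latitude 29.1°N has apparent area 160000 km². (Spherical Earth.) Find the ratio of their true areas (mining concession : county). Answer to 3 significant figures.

Since Mercator area scale is 1/cos²φ, the true area equals the apparent area multiplied by cos²φ.
True area of mining concession: 249000 × cos²(74.8°) = 249000 × 0.06874 = 17120 km².
True area of county: 160000 × cos²(29.1°) = 160000 × 0.7635 = 122200 km².
Ratio = 17120 / 122200 ≈ 0.140.

0.140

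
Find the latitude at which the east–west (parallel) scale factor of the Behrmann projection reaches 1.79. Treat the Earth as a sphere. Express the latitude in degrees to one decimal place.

Behrmann is a cylindrical equal-area projection with standard parallels at ±30°. Cylindrical equal-area (φ₀ = 30°): h = cos φ / cos 30° along meridians, k = cos 30° / cos φ along parallels; h·k = 1.
k = cos φ₀ / cos φ = 1.79  ⇒  cos φ = cos 30° / 1.79 = 0.4838.
φ = arccos(0.4838) ≈ 61.1°.

61.1°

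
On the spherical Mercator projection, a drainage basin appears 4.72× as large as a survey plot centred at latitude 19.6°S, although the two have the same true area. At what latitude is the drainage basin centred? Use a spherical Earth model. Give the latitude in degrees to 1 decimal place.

64.3°

On Mercator, (apparent₁)/(apparent₂) = sec²φ₁ / sec²φ₂ when true areas are equal.
cos²φ₂ / cos²φ₁ = 4.72  ⇒  cos φ₁ = cos 19.6° / √4.72 = 0.9421/2.173 = 0.4336.
φ₁ = arccos(0.4336) ≈ 64.3°.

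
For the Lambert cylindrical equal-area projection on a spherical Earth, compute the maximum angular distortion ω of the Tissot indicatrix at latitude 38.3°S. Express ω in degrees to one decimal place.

The Lambert cylindrical equal-area projection is the cylindrical equal-area projection with its standard parallel at the equator (φ₀ = 0). A cylindrical equal-area projection with standard parallel φ₀ has meridian scale h = cos φ / cos φ₀ and parallel scale k = cos φ₀ / cos φ (so areas are preserved, h·k = 1).
At 38.3°: h = 0.7848, k = 1.274; principal scales a = 1.274, b = 0.7848.
sin(ω/2) = (a − b)/(a + b) = 0.4895/2.059 = 0.2377, so ω = 2 arcsin(0.2377) ≈ 27.5°.

27.5°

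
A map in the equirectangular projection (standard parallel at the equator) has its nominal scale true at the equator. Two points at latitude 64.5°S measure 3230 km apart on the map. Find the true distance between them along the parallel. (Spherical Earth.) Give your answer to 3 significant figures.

For the equirectangular projection with φ₀ = 0 (plate carrée), h = 1 along meridians and k = sec φ along parallels.
Along the parallel at 64.5°, map distances are exaggerated by k = sec 64.5° = 2.323.
True distance = 3230 / 2.323 = 3230 × cos 64.5° ≈ 1390 km.

1390 km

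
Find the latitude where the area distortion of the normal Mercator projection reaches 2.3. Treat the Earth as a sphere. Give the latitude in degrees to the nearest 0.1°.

Mercator areal scale is sec²φ.
sec²φ = 2.3  ⇒  cos²φ = 0.4348  ⇒  cos φ = 0.6594.
φ = arccos(0.6594) ≈ 48.7°.

48.7°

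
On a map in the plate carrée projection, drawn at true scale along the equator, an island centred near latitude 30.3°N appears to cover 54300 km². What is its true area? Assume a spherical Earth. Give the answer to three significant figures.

46900 km²

Plate carrée maps x = Rλ, y = Rφ. The meridian scale is h = 1 and the parallel scale is k = 1/cos φ = sec φ.
Areal scale = h·k = 1 × sec φ; at 30.3°, h = 1.000, k = 1.158, so h·k = 1.158.
True area = apparent / (areal scale) = 54300 / 1.158 ≈ 46900 km².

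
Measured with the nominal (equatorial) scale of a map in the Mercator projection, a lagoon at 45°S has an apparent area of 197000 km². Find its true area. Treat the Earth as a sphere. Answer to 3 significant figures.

98500 km²

For Mercator, h = k = sec φ (a conformal cylindrical projection has a single point scale, 1/cos φ).
Areal scale = k² = sec²φ = 1/cos²(45°) = 1/0.7071² = 2.000.
True area = apparent / (areal scale) = 197000 / 2.000 ≈ 98500 km².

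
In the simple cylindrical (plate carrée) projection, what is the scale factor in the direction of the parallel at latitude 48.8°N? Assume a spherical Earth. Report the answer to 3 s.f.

1.52

For the equirectangular projection with φ₀ = 0 (plate carrée), h = 1 along meridians and k = sec φ along parallels.
k = 1/cos 48.8° = 1/0.6587 = 1.518.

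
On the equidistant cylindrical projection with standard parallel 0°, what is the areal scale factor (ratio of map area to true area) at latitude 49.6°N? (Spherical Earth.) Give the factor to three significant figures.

For the equirectangular projection with φ₀ = 0 (plate carrée), h = 1 along meridians and k = sec φ along parallels.
Areal scale = h·k = 1 × sec φ; at 49.6°, h = 1.000, k = 1.543, so h·k = 1.543.

1.54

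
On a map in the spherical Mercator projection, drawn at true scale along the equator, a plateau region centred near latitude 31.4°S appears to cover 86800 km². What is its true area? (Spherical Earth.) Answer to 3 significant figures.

The Mercator projection is conformal; its linear scale factor is the same in every direction and equals sec φ = 1/cos φ.
Areal scale = k² = sec²φ = 1/cos²(31.4°) = 1/0.8536² = 1.373.
True area = apparent / (areal scale) = 86800 / 1.373 ≈ 63200 km².

63200 km²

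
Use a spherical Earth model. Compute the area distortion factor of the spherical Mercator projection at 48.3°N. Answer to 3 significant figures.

For Mercator, h = k = sec φ (a conformal cylindrical projection has a single point scale, 1/cos φ).
Areal scale = k² = sec²φ = 1/cos²(48.3°) = 1/0.6652² = 2.260.

2.26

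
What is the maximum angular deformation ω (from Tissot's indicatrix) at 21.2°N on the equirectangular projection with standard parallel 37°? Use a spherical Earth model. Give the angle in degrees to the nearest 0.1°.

The equidistant cylindrical projection with φ₀ = 37° has h = 1 (meridians true) and k = cos φ₀ / cos φ along parallels.
At 21.2°: h = 1.000, k = 0.8566; principal scales a = 1.000, b = 0.8566.
sin(ω/2) = (a − b)/(a + b) = 0.1434/1.857 = 0.07723, so ω = 2 arcsin(0.07723) ≈ 8.9°.

8.9°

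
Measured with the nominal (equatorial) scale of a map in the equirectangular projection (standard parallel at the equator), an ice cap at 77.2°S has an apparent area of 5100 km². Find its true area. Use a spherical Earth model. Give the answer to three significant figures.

In the plate carrée (x = Rλ, y = Rφ), meridians are true-scale (h = 1) and parallels are stretched by k = sec φ.
Areal scale = h·k = 1 × sec φ; at 77.2°, h = 1.000, k = 4.514, so h·k = 4.514.
True area = apparent / (areal scale) = 5100 / 4.514 ≈ 1130 km².

1130 km²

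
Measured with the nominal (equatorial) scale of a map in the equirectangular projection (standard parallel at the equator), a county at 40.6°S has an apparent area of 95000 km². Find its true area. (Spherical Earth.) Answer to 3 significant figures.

72100 km²

In the plate carrée (x = Rλ, y = Rφ), meridians are true-scale (h = 1) and parallels are stretched by k = sec φ.
Areal scale = h·k = 1 × sec φ; at 40.6°, h = 1.000, k = 1.317, so h·k = 1.317.
True area = apparent / (areal scale) = 95000 / 1.317 ≈ 72100 km².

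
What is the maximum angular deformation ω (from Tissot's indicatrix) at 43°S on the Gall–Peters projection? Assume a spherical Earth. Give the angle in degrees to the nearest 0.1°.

Gall–Peters is a cylindrical equal-area projection with standard parallels at ±45°. Cylindrical equal-area (φ₀ = 45°): h = cos φ / cos 45° along meridians, k = cos 45° / cos φ along parallels; h·k = 1.
At 43°: h = 1.034, k = 0.9668; principal scales a = 1.034, b = 0.9668.
sin(ω/2) = (a − b)/(a + b) = 0.06744/2.001 = 0.03370, so ω = 2 arcsin(0.03370) ≈ 3.9°.

3.9°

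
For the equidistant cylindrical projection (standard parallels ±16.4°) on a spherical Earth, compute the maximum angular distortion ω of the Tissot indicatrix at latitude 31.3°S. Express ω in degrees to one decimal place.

The equidistant cylindrical projection with φ₀ = 16.4° has h = 1 (meridians true) and k = cos φ₀ / cos φ along parallels.
At 31.3°: h = 1.000, k = 1.123; principal scales a = 1.123, b = 1.000.
sin(ω/2) = (a − b)/(a + b) = 0.1227/2.123 = 0.05781, so ω = 2 arcsin(0.05781) ≈ 6.6°.

6.6°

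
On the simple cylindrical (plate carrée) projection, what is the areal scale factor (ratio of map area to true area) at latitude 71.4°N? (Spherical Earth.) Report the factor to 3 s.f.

For the equirectangular projection with φ₀ = 0 (plate carrée), h = 1 along meridians and k = sec φ along parallels.
Areal scale = h·k = 1 × sec φ; at 71.4°, h = 1.000, k = 3.135, so h·k = 3.135.

3.14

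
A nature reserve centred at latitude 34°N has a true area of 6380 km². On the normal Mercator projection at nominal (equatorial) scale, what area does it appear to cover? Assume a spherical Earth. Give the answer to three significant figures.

9280 km²

For Mercator, h = k = sec φ (a conformal cylindrical projection has a single point scale, 1/cos φ).
Areal scale = k² = sec²φ = 1/cos²(34°) = 1/0.8290² = 1.455.
Apparent area = 6380 × 1.455 ≈ 9280 km².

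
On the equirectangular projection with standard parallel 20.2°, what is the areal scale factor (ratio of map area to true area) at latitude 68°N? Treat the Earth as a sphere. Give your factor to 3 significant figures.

2.51

With standard parallel φ₀ = 20.2°, the equirectangular projection gives x = Rλ cos φ₀, y = Rφ, so h = 1 and k = cos 20.2° / cos φ.
Areal scale = h·k = 1 × cos φ₀ / cos φ; at 68°, h = 1.000, k = 2.505, so h·k = 2.505.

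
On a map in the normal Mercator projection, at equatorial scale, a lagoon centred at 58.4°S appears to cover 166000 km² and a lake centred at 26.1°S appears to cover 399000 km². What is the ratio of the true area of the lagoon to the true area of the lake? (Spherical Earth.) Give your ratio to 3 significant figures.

0.142

Mercator's areal exaggeration is sec²φ; hence true area = (apparent area) · cos²φ.
True area of lagoon: 166000 × cos²(58.4°) = 166000 × 0.2746 = 45580 km².
True area of lake: 399000 × cos²(26.1°) = 399000 × 0.8065 = 321800 km².
Ratio = 45580 / 321800 ≈ 0.142.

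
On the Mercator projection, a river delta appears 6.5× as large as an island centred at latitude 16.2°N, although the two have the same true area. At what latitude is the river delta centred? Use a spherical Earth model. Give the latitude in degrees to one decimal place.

On Mercator, (apparent₁)/(apparent₂) = sec²φ₁ / sec²φ₂ when true areas are equal.
cos²φ₂ / cos²φ₁ = 6.5  ⇒  cos φ₁ = cos 16.2° / √6.5 = 0.9603/2.550 = 0.3767.
φ₁ = arccos(0.3767) ≈ 67.9°.

67.9°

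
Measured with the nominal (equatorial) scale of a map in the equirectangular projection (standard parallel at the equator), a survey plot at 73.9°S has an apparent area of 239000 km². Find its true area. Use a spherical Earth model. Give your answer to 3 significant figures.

66300 km²

For the equirectangular projection with φ₀ = 0 (plate carrée), h = 1 along meridians and k = sec φ along parallels.
Areal scale = h·k = 1 × sec φ; at 73.9°, h = 1.000, k = 3.606, so h·k = 3.606.
True area = apparent / (areal scale) = 239000 / 3.606 ≈ 66300 km².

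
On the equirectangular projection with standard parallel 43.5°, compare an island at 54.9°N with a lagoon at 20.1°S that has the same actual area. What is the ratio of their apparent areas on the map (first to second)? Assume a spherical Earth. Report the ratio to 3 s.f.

1.63

The equidistant cylindrical projection with φ₀ = 43.5° has h = 1 (meridians true) and k = cos φ₀ / cos φ along parallels.
Areal scale at 54.9°: h·k = 1.000 × 1.262 = 1.262.
Areal scale at 20.1°: h·k = 1.000 × 0.7724 = 0.7724.
Ratio = 1.262/0.7724 ≈ 1.63.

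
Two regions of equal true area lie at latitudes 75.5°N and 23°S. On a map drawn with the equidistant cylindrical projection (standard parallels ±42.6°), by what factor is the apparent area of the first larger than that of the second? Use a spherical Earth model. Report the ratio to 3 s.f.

3.68

With standard parallel φ₀ = 42.6°, the equirectangular projection gives x = Rλ cos φ₀, y = Rφ, so h = 1 and k = cos 42.6° / cos φ.
Areal scale at 75.5°: h·k = 1.000 × 2.940 = 2.940.
Areal scale at 23°: h·k = 1.000 × 0.7997 = 0.7997.
Ratio = 2.940/0.7997 ≈ 3.68.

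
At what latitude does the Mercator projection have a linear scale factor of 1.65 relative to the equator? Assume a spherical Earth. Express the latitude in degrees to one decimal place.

52.7°

Mercator scale is k = sec φ = 1/cos φ.
1/cos φ = 1.65  ⇒  cos φ = 0.6061  ⇒  φ = arccos(0.6061) ≈ 52.7°.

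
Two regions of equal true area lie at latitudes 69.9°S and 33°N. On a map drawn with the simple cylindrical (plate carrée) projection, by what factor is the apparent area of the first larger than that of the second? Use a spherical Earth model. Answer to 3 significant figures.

Plate carrée maps x = Rλ, y = Rφ. The meridian scale is h = 1 and the parallel scale is k = 1/cos φ = sec φ.
Areal scale at 69.9°: h·k = 1.000 × 2.910 = 2.910.
Areal scale at 33°: h·k = 1.000 × 1.192 = 1.192.
Ratio = 2.910/1.192 ≈ 2.44.

2.44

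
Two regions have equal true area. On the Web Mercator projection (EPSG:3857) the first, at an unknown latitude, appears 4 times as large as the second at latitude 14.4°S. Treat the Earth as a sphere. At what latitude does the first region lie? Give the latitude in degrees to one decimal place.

On Mercator, (apparent₁)/(apparent₂) = sec²φ₁ / sec²φ₂ when true areas are equal.
cos²φ₂ / cos²φ₁ = 4  ⇒  cos φ₁ = cos 14.4° / √4 = 0.9686/2.000 = 0.4843.
φ₁ = arccos(0.4843) ≈ 61.0°.

61.0°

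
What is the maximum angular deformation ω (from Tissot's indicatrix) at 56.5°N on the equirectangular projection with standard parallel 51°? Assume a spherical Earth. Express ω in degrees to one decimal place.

In the equirectangular projection with standard parallel φ₀ = 51° (x = Rλ cos φ₀, y = Rφ), meridians are true-scale (h = 1) and the parallel scale is k = cos φ₀ / cos φ.
At 56.5°: h = 1.000, k = 1.140; principal scales a = 1.140, b = 1.000.
sin(ω/2) = (a − b)/(a + b) = 0.1402/2.140 = 0.06551, so ω = 2 arcsin(0.06551) ≈ 7.5°.

7.5°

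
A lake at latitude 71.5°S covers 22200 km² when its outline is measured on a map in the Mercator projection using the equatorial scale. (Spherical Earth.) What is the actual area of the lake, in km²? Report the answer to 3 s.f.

2240 km²

The Mercator projection is conformal; its linear scale factor is the same in every direction and equals sec φ = 1/cos φ.
Areal scale = k² = sec²φ = 1/cos²(71.5°) = 1/0.3173² = 9.932.
True area = apparent / (areal scale) = 22200 / 9.932 ≈ 2240 km².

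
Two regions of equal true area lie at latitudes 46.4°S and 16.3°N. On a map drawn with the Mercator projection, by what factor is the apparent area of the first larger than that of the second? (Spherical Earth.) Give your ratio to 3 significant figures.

1.94

On Mercator, area is exaggerated by sec²φ = 1/cos²φ.
At 46.4°: sec²(46.4°) = 1/0.6896² = 2.103.
At 16.3°: sec²(16.3°) = 1/0.9598² = 1.086.
Ratio = 2.103/1.086 = cos²(16.3°)/cos²(46.4°) ≈ 1.94.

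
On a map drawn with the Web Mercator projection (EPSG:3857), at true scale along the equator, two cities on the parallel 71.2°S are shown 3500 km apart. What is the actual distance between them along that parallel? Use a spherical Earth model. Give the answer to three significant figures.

For Mercator, h = k = sec φ (a conformal cylindrical projection has a single point scale, 1/cos φ).
Along the parallel at 71.2°, map distances are exaggerated by k = sec 71.2° = 3.103.
True distance = 3500 / 3.103 = 3500 × cos 71.2° ≈ 1130 km.

1130 km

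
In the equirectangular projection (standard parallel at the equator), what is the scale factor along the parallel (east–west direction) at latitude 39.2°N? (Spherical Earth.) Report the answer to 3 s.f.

In the plate carrée (x = Rλ, y = Rφ), meridians are true-scale (h = 1) and parallels are stretched by k = sec φ.
k = 1/cos 39.2° = 1/0.7749 = 1.290.

1.29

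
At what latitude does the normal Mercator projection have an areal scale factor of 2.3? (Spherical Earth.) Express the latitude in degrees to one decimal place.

Mercator areal scale is sec²φ.
sec²φ = 2.3  ⇒  cos²φ = 0.4348  ⇒  cos φ = 0.6594.
φ = arccos(0.6594) ≈ 48.7°.

48.7°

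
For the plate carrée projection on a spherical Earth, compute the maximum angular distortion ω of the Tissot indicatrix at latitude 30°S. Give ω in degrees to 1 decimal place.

8.2°

In the plate carrée (x = Rλ, y = Rφ), meridians are true-scale (h = 1) and parallels are stretched by k = sec φ.
At 30°: h = 1.000, k = 1.155; principal scales a = 1.155, b = 1.000.
sin(ω/2) = (a − b)/(a + b) = 0.1547/2.155 = 0.07180, so ω = 2 arcsin(0.07180) ≈ 8.2°.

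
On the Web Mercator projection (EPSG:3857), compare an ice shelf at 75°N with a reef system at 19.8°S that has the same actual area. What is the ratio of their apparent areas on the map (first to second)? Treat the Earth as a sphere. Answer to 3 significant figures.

Mercator areal scale is sec²φ.
At 75°: sec²(75°) = 1/0.2588² = 14.93.
At 19.8°: sec²(19.8°) = 1/0.9409² = 1.130.
Ratio = 14.93/1.130 = cos²(19.8°)/cos²(75°) ≈ 13.2.

13.2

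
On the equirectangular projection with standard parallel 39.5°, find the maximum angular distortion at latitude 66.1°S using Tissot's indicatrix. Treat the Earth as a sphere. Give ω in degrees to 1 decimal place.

The equidistant cylindrical projection with φ₀ = 39.5° has h = 1 (meridians true) and k = cos φ₀ / cos φ along parallels.
At 66.1°: h = 1.000, k = 1.905; principal scales a = 1.905, b = 1.000.
sin(ω/2) = (a − b)/(a + b) = 0.9046/2.905 = 0.3114, so ω = 2 arcsin(0.3114) ≈ 36.3°.

36.3°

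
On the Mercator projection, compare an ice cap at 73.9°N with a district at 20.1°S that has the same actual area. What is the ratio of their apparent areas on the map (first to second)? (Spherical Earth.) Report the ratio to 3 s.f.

On Mercator, area is exaggerated by sec²φ = 1/cos²φ.
At 73.9°: sec²(73.9°) = 1/0.2773² = 13.00.
At 20.1°: sec²(20.1°) = 1/0.9391² = 1.134.
Ratio = 13.00/1.134 = cos²(20.1°)/cos²(73.9°) ≈ 11.5.

11.5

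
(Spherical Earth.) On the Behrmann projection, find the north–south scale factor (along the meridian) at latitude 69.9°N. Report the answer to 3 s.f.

0.397

The Behrmann projection is cylindrical equal-area with φ₀ = 30°. For cylindrical equal-area with standard parallel φ₀, h = cos φ / cos φ₀ and k = cos φ₀ / cos φ, so h·k = 1.
h = cos 69.9° / cos 30° = 0.3437/0.8660 = 0.3968.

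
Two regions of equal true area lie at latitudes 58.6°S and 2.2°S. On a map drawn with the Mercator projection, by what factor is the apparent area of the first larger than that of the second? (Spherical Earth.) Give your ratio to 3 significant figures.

3.68

On Mercator, area is exaggerated by sec²φ = 1/cos²φ.
At 58.6°: sec²(58.6°) = 1/0.5210² = 3.684.
At 2.2°: sec²(2.2°) = 1/0.9993² = 1.001.
Ratio = 3.684/1.001 = cos²(2.2°)/cos²(58.6°) ≈ 3.68.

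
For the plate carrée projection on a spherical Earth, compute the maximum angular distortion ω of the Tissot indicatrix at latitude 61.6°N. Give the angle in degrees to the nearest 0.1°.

41.6°

Plate carrée maps x = Rλ, y = Rφ. The meridian scale is h = 1 and the parallel scale is k = 1/cos φ = sec φ.
At 61.6°: h = 1.000, k = 2.103; principal scales a = 2.103, b = 1.000.
sin(ω/2) = (a − b)/(a + b) = 1.103/3.103 = 0.3554, so ω = 2 arcsin(0.3554) ≈ 41.6°.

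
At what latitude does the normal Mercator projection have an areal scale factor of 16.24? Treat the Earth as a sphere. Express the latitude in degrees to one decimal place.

75.6°

Mercator areal scale is sec²φ.
sec²φ = 16.24  ⇒  cos²φ = 0.06158  ⇒  cos φ = 0.2481.
φ = arccos(0.2481) ≈ 75.6°.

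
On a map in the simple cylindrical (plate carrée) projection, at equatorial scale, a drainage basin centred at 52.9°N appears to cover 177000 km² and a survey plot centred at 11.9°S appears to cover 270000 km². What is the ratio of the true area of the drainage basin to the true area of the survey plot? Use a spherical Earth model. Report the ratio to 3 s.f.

Plate carrée has h = 1 and k = sec φ, giving areal scale sec φ; true area = (apparent area) · cos φ.
True area of drainage basin: 177000 × cos(52.9°) = 177000 × 0.6032 = 106800 km².
True area of survey plot: 270000 × cos(11.9°) = 270000 × 0.9785 = 264200 km².
Ratio = 106800 / 264200 ≈ 0.404.

0.404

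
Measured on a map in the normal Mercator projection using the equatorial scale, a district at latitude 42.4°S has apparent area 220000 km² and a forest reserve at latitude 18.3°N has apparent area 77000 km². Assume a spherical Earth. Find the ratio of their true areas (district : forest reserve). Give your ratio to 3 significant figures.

Since Mercator area scale is 1/cos²φ, the true area equals the apparent area multiplied by cos²φ.
True area of district: 220000 × cos²(42.4°) = 220000 × 0.5453 = 120000 km².
True area of forest reserve: 77000 × cos²(18.3°) = 77000 × 0.9014 = 69410 km².
Ratio = 120000 / 69410 ≈ 1.73.

1.73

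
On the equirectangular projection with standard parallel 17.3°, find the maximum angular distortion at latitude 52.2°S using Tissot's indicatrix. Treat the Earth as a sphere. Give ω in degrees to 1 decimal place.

With standard parallel φ₀ = 17.3°, the equirectangular projection gives x = Rλ cos φ₀, y = Rφ, so h = 1 and k = cos 17.3° / cos φ.
At 52.2°: h = 1.000, k = 1.558; principal scales a = 1.558, b = 1.000.
sin(ω/2) = (a − b)/(a + b) = 0.5578/2.558 = 0.2181, so ω = 2 arcsin(0.2181) ≈ 25.2°.

25.2°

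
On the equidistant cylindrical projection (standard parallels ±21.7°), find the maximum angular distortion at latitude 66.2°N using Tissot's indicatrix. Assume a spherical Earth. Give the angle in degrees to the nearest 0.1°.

The equidistant cylindrical projection with φ₀ = 21.7° has h = 1 (meridians true) and k = cos φ₀ / cos φ along parallels.
At 66.2°: h = 1.000, k = 2.302; principal scales a = 2.302, b = 1.000.
sin(ω/2) = (a − b)/(a + b) = 1.302/3.302 = 0.3944, so ω = 2 arcsin(0.3944) ≈ 46.5°.

46.5°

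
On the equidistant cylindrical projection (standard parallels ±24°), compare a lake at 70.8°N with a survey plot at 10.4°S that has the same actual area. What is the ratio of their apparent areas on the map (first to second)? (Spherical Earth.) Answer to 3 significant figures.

In the equirectangular projection with standard parallel φ₀ = 24° (x = Rλ cos φ₀, y = Rφ), meridians are true-scale (h = 1) and the parallel scale is k = cos φ₀ / cos φ.
Areal scale at 70.8°: h·k = 1.000 × 2.778 = 2.778.
Areal scale at 10.4°: h·k = 1.000 × 0.9288 = 0.9288.
Ratio = 2.778/0.9288 ≈ 2.99.

2.99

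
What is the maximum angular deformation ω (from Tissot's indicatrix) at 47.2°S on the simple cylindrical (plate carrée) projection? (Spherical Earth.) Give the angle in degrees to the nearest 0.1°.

22.0°

Plate carrée maps x = Rλ, y = Rφ. The meridian scale is h = 1 and the parallel scale is k = 1/cos φ = sec φ.
At 47.2°: h = 1.000, k = 1.472; principal scales a = 1.472, b = 1.000.
sin(ω/2) = (a − b)/(a + b) = 0.4718/2.472 = 0.1909, so ω = 2 arcsin(0.1909) ≈ 22.0°.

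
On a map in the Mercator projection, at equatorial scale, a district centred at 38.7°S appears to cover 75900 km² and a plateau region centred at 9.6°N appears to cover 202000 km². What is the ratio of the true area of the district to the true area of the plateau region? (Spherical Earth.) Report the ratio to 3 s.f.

Since Mercator area scale is 1/cos²φ, the true area equals the apparent area multiplied by cos²φ.
True area of district: 75900 × cos²(38.7°) = 75900 × 0.6091 = 46230 km².
True area of plateau region: 202000 × cos²(9.6°) = 202000 × 0.9722 = 196400 km².
Ratio = 46230 / 196400 ≈ 0.235.

0.235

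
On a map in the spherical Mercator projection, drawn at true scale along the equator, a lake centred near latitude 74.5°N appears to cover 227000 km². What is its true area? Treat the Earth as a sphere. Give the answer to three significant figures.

For Mercator, h = k = sec φ (a conformal cylindrical projection has a single point scale, 1/cos φ).
Areal scale = k² = sec²φ = 1/cos²(74.5°) = 1/0.2672² = 14.00.
True area = apparent / (areal scale) = 227000 / 14.00 ≈ 16200 km².

16200 km²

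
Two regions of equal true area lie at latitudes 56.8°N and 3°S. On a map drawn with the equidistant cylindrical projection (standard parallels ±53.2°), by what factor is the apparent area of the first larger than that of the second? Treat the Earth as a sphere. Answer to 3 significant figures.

1.82

With standard parallel φ₀ = 53.2°, the equirectangular projection gives x = Rλ cos φ₀, y = Rφ, so h = 1 and k = cos 53.2° / cos φ.
Areal scale at 56.8°: h·k = 1.000 × 1.094 = 1.094.
Areal scale at 3°: h·k = 1.000 × 0.5998 = 0.5998.
Ratio = 1.094/0.5998 ≈ 1.82.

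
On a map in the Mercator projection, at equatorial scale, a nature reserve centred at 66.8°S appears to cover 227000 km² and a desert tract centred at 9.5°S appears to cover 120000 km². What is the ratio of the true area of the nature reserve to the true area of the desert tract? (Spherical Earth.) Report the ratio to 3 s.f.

Since Mercator area scale is 1/cos²φ, the true area equals the apparent area multiplied by cos²φ.
True area of nature reserve: 227000 × cos²(66.8°) = 227000 × 0.1552 = 35230 km².
True area of desert tract: 120000 × cos²(9.5°) = 120000 × 0.9728 = 116700 km².
Ratio = 35230 / 116700 ≈ 0.302.

0.302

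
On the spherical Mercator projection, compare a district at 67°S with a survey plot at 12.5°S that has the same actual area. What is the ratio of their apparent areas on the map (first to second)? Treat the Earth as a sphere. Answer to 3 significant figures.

Mercator areal scale is sec²φ.
At 67°: sec²(67°) = 1/0.3907² = 6.550.
At 12.5°: sec²(12.5°) = 1/0.9763² = 1.049.
Ratio = 6.550/1.049 = cos²(12.5°)/cos²(67°) ≈ 6.24.

6.24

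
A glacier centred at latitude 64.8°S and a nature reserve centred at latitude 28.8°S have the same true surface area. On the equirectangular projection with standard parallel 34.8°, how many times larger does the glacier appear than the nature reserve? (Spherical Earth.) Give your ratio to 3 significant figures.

With standard parallel φ₀ = 34.8°, the equirectangular projection gives x = Rλ cos φ₀, y = Rφ, so h = 1 and k = cos 34.8° / cos φ.
Areal scale at 64.8°: h·k = 1.000 × 1.929 = 1.929.
Areal scale at 28.8°: h·k = 1.000 × 0.9371 = 0.9371.
Ratio = 1.929/0.9371 ≈ 2.06.

2.06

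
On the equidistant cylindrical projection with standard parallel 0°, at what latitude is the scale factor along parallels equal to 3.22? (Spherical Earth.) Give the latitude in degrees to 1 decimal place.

71.9°

Plate carrée: h = 1, k = sec φ along parallels.
sec φ = 3.22  ⇒  cos φ = 0.3106  ⇒  φ ≈ 71.9°.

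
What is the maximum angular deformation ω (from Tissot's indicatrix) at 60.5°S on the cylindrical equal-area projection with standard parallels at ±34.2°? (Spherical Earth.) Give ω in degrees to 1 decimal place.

For cylindrical equal-area with standard parallel φ₀, h = cos φ / cos φ₀ and k = cos φ₀ / cos φ, so h·k = 1.
At 60.5°: h = 0.5954, k = 1.680; principal scales a = 1.680, b = 0.5954.
sin(ω/2) = (a − b)/(a + b) = 1.084/2.275 = 0.4766, so ω = 2 arcsin(0.4766) ≈ 56.9°.

56.9°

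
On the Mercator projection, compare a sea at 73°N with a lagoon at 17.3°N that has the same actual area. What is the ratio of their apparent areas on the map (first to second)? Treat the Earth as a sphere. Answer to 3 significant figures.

10.7

On Mercator, area is exaggerated by sec²φ = 1/cos²φ.
At 73°: sec²(73°) = 1/0.2924² = 11.70.
At 17.3°: sec²(17.3°) = 1/0.9548² = 1.097.
Ratio = 11.70/1.097 = cos²(17.3°)/cos²(73°) ≈ 10.7.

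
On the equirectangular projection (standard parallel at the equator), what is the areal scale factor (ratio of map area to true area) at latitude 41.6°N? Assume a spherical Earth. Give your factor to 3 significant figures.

In the plate carrée (x = Rλ, y = Rφ), meridians are true-scale (h = 1) and parallels are stretched by k = sec φ.
Areal scale = h·k = 1 × sec φ; at 41.6°, h = 1.000, k = 1.337, so h·k = 1.337.

1.34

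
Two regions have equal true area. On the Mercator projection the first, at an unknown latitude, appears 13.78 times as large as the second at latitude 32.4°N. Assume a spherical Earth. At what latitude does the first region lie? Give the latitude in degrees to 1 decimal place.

76.9°

On Mercator, (apparent₁)/(apparent₂) = sec²φ₁ / sec²φ₂ when true areas are equal.
cos²φ₂ / cos²φ₁ = 13.78  ⇒  cos φ₁ = cos 32.4° / √13.78 = 0.8443/3.712 = 0.2275.
φ₁ = arccos(0.2275) ≈ 76.9°.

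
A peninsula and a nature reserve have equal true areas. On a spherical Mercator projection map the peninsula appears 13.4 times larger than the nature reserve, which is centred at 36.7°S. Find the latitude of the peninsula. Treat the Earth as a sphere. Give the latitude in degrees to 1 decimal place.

77.3°

For equal true areas on Mercator, apparent areas scale as sec²φ, so the ratio is cos²φ₂ / cos²φ₁.
cos²φ₂ / cos²φ₁ = 13.4  ⇒  cos φ₁ = cos 36.7° / √13.4 = 0.8018/3.661 = 0.2190.
φ₁ = arccos(0.2190) ≈ 77.3°.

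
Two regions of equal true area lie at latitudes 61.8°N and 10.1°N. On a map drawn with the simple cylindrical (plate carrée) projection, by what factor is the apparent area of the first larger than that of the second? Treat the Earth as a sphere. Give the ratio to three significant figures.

Plate carrée maps x = Rλ, y = Rφ. The meridian scale is h = 1 and the parallel scale is k = 1/cos φ = sec φ.
Areal scale at 61.8°: h·k = 1.000 × 2.116 = 2.116.
Areal scale at 10.1°: h·k = 1.000 × 1.016 = 1.016.
Ratio = 2.116/1.016 ≈ 2.08.

2.08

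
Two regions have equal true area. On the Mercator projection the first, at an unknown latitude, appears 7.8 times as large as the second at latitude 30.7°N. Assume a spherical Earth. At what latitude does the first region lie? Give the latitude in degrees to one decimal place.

72.1°

Mercator areal scale is sec²φ, so apparent-area ratio = sec²φ₁ / sec²φ₂ = cos²φ₂ / cos²φ₁.
cos²φ₂ / cos²φ₁ = 7.8  ⇒  cos φ₁ = cos 30.7° / √7.8 = 0.8599/2.793 = 0.3079.
φ₁ = arccos(0.3079) ≈ 72.1°.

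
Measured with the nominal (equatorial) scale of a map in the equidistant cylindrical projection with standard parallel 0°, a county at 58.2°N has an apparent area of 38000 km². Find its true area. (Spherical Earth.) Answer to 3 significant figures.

For the equirectangular projection with φ₀ = 0 (plate carrée), h = 1 along meridians and k = sec φ along parallels.
Areal scale = h·k = 1 × sec φ; at 58.2°, h = 1.000, k = 1.898, so h·k = 1.898.
True area = apparent / (areal scale) = 38000 / 1.898 ≈ 20000 km².

20000 km²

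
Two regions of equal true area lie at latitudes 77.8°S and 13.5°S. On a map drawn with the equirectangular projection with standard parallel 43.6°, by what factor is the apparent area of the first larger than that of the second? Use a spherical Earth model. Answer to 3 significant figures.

In the equirectangular projection with standard parallel φ₀ = 43.6° (x = Rλ cos φ₀, y = Rφ), meridians are true-scale (h = 1) and the parallel scale is k = cos φ₀ / cos φ.
Areal scale at 77.8°: h·k = 1.000 × 3.427 = 3.427.
Areal scale at 13.5°: h·k = 1.000 × 0.7447 = 0.7447.
Ratio = 3.427/0.7447 ≈ 4.60.

4.60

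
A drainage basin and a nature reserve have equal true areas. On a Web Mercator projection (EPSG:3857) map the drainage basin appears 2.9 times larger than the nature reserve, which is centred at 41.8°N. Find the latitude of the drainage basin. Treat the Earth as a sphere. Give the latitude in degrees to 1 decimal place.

On Mercator, (apparent₁)/(apparent₂) = sec²φ₁ / sec²φ₂ when true areas are equal.
cos²φ₂ / cos²φ₁ = 2.9  ⇒  cos φ₁ = cos 41.8° / √2.9 = 0.7455/1.703 = 0.4378.
φ₁ = arccos(0.4378) ≈ 64.0°.

64.0°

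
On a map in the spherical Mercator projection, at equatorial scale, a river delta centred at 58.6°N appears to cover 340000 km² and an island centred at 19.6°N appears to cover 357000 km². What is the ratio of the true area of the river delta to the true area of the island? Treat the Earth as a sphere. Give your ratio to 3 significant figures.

0.291

Mercator's areal exaggeration is sec²φ; hence true area = (apparent area) · cos²φ.
True area of river delta: 340000 × cos²(58.6°) = 340000 × 0.2715 = 92290 km².
True area of island: 357000 × cos²(19.6°) = 357000 × 0.8875 = 316800 km².
Ratio = 92290 / 316800 ≈ 0.291.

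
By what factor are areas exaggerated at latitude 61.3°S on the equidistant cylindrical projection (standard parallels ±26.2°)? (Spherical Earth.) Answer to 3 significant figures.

In the equirectangular projection with standard parallel φ₀ = 26.2° (x = Rλ cos φ₀, y = Rφ), meridians are true-scale (h = 1) and the parallel scale is k = cos φ₀ / cos φ.
Areal scale = h·k = 1 × cos φ₀ / cos φ; at 61.3°, h = 1.000, k = 1.868, so h·k = 1.868.

1.87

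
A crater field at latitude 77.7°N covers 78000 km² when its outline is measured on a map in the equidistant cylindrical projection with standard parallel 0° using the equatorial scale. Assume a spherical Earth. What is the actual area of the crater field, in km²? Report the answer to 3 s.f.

16600 km²

Plate carrée maps x = Rλ, y = Rφ. The meridian scale is h = 1 and the parallel scale is k = 1/cos φ = sec φ.
Areal scale = h·k = 1 × sec φ; at 77.7°, h = 1.000, k = 4.694, so h·k = 4.694.
True area = apparent / (areal scale) = 78000 / 4.694 ≈ 16600 km².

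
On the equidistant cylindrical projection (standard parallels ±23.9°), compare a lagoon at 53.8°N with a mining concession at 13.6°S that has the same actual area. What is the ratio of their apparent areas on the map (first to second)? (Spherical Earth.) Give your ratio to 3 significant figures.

1.65

The equidistant cylindrical projection with φ₀ = 23.9° has h = 1 (meridians true) and k = cos φ₀ / cos φ along parallels.
Areal scale at 53.8°: h·k = 1.000 × 1.548 = 1.548.
Areal scale at 13.6°: h·k = 1.000 × 0.9406 = 0.9406.
Ratio = 1.548/0.9406 ≈ 1.65.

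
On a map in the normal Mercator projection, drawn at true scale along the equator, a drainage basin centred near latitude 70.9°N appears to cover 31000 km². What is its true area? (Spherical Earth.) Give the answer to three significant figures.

Mercator is conformal, so the point scale is isotropic: h = k = sec φ = 1/cos φ.
Areal scale = k² = sec²φ = 1/cos²(70.9°) = 1/0.3272² = 9.340.
True area = apparent / (areal scale) = 31000 / 9.340 ≈ 3320 km².

3320 km²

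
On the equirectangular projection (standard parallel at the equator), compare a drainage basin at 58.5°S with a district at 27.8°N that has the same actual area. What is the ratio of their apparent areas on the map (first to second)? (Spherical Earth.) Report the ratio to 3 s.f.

1.69

For the equirectangular projection with φ₀ = 0 (plate carrée), h = 1 along meridians and k = sec φ along parallels.
Areal scale at 58.5°: h·k = 1.000 × 1.914 = 1.914.
Areal scale at 27.8°: h·k = 1.000 × 1.130 = 1.130.
Ratio = 1.914/1.130 ≈ 1.69.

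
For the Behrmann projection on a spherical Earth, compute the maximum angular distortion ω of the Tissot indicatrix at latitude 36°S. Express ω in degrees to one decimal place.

The Behrmann projection is cylindrical equal-area with φ₀ = 30°. A cylindrical equal-area projection with standard parallel φ₀ has meridian scale h = cos φ / cos φ₀ and parallel scale k = cos φ₀ / cos φ (so areas are preserved, h·k = 1).
At 36°: h = 0.9342, k = 1.070; principal scales a = 1.070, b = 0.9342.
sin(ω/2) = (a − b)/(a + b) = 0.1363/2.005 = 0.06799, so ω = 2 arcsin(0.06799) ≈ 7.8°.

7.8°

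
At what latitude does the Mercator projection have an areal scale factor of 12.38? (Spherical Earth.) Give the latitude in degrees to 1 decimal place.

73.5°

Mercator areal scale is sec²φ.
sec²φ = 12.38  ⇒  cos²φ = 0.08078  ⇒  cos φ = 0.2842.
φ = arccos(0.2842) ≈ 73.5°.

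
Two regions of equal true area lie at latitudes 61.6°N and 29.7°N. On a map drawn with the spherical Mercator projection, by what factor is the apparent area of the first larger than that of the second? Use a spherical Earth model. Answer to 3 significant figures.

Mercator is conformal with k = sec φ, so areal scale = k² = sec²φ.
At 61.6°: sec²(61.6°) = 1/0.4756² = 4.421.
At 29.7°: sec²(29.7°) = 1/0.8686² = 1.325.
Ratio = 4.421/1.325 = cos²(29.7°)/cos²(61.6°) ≈ 3.34.

3.34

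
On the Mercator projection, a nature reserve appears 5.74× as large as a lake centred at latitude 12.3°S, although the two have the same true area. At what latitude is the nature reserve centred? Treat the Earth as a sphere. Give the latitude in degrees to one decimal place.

65.9°

For equal true areas on Mercator, apparent areas scale as sec²φ, so the ratio is cos²φ₂ / cos²φ₁.
cos²φ₂ / cos²φ₁ = 5.74  ⇒  cos φ₁ = cos 12.3° / √5.74 = 0.9770/2.396 = 0.4078.
φ₁ = arccos(0.4078) ≈ 65.9°.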